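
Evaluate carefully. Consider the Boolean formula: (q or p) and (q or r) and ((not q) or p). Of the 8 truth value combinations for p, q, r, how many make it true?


Evaluate all 8 assignments for p, q, r:
p=0, q=0, r=0: 0
p=0, q=0, r=1: 0
p=0, q=1, r=0: 0
p=0, q=1, r=1: 0
p=1, q=0, r=0: 0
p=1, q=0, r=1: 1
p=1, q=1, r=0: 1
p=1, q=1, r=1: 1
Satisfying count = 3

3


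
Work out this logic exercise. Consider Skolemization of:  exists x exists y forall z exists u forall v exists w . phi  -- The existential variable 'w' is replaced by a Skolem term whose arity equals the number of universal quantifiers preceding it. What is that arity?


Quantifier prefix: exists x exists y forall z exists u forall v exists w
'w' is existentially quantified at position 6.
Universal variables preceding it: z, v
Skolem function arity = 2

2


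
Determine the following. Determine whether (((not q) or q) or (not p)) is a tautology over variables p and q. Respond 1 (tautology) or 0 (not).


Check all 4 assignments:
p=0, q=0: 1
p=0, q=1: 1
p=1, q=0: 1
p=1, q=1: 1
Satisfying count = 4/4.
Tautology iff count = 4: yes.

1


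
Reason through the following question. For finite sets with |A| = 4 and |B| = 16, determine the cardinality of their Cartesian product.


The Cartesian product A x B contains all ordered pairs (a, b).
|A x B| = |A| * |B| = 4 * 16 = 64

64


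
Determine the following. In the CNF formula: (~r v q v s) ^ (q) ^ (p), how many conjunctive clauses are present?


A CNF formula is a conjunction of clauses.
Clauses are separated by ^.
Counting the conjuncts: 3 clauses.

3


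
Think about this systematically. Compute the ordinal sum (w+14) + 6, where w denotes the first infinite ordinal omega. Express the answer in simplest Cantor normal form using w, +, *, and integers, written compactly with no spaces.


Compute (w+14) + 6.
Ordinal + is associative but NOT commutative; for finite n>0, n + w = w but w + n stays w+n.
By associativity: (w+14) + 6 = w + (14+6) = w+20.
Result = w+20

w+20


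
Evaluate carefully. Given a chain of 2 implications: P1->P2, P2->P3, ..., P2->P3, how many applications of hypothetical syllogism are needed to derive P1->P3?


With 2 implications in a chain connecting 3 propositions:
P1->P2, P2->P3, ..., P2->P3
Steps needed = (number of implications) - 1 = 2 - 1 = 1

1


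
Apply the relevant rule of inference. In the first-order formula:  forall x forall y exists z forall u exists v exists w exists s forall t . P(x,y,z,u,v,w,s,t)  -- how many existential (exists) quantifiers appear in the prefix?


Quantifier prefix: forall x forall y exists z forall u exists v exists w exists s forall t
Mark each quantifier type:
  U U E U E E E U
Universal count = 4, Existential count = 4
Asked for existential (exists) quantifiers: 4

4


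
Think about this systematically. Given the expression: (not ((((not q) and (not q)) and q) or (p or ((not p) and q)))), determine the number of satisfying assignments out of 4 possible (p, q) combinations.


Check all 4 assignments:
p=0, q=0: 1
p=0, q=1: 0
p=1, q=0: 0
p=1, q=1: 0
Count of True = 1

1


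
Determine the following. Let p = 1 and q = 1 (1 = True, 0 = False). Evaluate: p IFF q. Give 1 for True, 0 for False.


p = 1, q = 1
Operation: p IFF q
Evaluate: 1 IFF 1 = 1

1


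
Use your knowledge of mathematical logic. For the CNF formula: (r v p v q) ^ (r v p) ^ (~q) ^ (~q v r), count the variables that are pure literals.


Check each variable for pure literal status:
p: pure positive
q: mixed (not pure)
r: pure positive
Pure literal count = 2

2


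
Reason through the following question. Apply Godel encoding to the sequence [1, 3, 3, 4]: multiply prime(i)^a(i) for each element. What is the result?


Encode each element as an exponent of the corresponding prime:
  2^1 = 2
  3^3 = 27
  5^3 = 125
  7^4 = 2401
Product = 2 * 27 * 125 * 2401 = 16206750

16206750


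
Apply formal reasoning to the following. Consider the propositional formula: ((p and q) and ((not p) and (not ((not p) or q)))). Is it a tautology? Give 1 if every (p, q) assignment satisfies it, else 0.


Check all 4 assignments:
p=0, q=0: 0
p=0, q=1: 0
p=1, q=0: 0
p=1, q=1: 0
Satisfying count = 0/4.
Tautology iff count = 4: no.

0


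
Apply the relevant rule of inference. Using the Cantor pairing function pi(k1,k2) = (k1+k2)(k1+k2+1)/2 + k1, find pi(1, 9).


k1 + k2 = 10
(k1+k2)(k1+k2+1)/2 = 10 * 11 / 2 = 55
pi = 55 + 1 = 56

56


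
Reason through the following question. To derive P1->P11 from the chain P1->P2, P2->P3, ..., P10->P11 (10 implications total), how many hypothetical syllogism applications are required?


With 10 implications in a chain connecting 11 propositions:
P1->P2, P2->P3, ..., P10->P11
Steps needed = (number of implications) - 1 = 10 - 1 = 9

9


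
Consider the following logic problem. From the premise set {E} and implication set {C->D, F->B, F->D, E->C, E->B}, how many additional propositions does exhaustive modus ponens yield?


Initial facts: {E}
Apply modus ponens to closure:
  E and E->C  =>  C
  E and E->B  =>  B
  C and C->D  =>  D
Final known: {B, C, D, E}
New propositions: {B, C, D}
Count = 3

3


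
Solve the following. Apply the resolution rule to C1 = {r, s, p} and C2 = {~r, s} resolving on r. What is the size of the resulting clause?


Remove r from C1 and ~r from C2.
C1 remainder: {s, p}
C2 remainder: {s}
Union (resolvent): {p, s}
Resolvent has 2 literal(s).

2


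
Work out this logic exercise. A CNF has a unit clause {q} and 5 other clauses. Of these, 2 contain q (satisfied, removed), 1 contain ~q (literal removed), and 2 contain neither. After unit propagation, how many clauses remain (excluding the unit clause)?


Satisfied (removed): 2
Shortened (remain): 1
Unchanged (remain): 2
Remaining = 1 + 2 = 3

3


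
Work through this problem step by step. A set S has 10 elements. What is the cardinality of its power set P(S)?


The power set of a set with n elements has 2^n elements.
|P(S)| = 2^10 = 1024

1024


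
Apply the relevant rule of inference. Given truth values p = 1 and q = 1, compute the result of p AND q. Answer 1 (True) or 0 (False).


p = 1, q = 1
Operation: p AND q
Evaluate: 1 AND 1 = 1

1


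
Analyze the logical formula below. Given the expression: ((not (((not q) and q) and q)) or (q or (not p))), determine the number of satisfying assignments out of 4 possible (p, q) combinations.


Check all 4 assignments:
p=0, q=0: 1
p=0, q=1: 1
p=1, q=0: 1
p=1, q=1: 1
Count of True = 4

4


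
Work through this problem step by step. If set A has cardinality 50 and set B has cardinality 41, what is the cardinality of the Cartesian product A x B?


The Cartesian product A x B contains all ordered pairs (a, b).
|A x B| = |A| * |B| = 50 * 41 = 2050

2050


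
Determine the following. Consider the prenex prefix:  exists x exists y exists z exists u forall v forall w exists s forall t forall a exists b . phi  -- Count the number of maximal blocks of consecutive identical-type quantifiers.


Quantifier-type sequence: E E E E A A E A A E  (A=forall, E=exists)
Group into maximal same-type runs:
  Ex4 | Ax2 | Ex1 | Ax2 | Ex1
Number of blocks = 5

5


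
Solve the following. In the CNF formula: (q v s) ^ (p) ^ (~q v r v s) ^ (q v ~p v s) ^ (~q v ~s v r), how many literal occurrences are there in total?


Counting literals in each clause:
Clause 1: 2 literal(s)
Clause 2: 1 literal(s)
Clause 3: 3 literal(s)
Clause 4: 3 literal(s)
Clause 5: 3 literal(s)
Total = 12

12


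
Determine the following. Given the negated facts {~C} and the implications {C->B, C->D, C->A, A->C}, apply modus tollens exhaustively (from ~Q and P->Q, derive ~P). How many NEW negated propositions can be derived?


Initial negated facts: {~C}
Apply modus tollens to closure:
  ~C and A->C  =>  ~A
Final negated: {~A, ~C}
New negations: {~A}
Count = 1

1


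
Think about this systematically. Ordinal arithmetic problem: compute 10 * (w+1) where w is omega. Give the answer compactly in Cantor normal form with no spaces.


Compute 10 * (w+1).
Ordinal * is associative and left-distributive over +, but NOT commutative; for finite n>1, n*w = w but w*n stays w*n.
By left-distributivity: 10 * (w+1) = 10*w + 10*1 = w + 10 = w+10.
Result = w+10

w+10


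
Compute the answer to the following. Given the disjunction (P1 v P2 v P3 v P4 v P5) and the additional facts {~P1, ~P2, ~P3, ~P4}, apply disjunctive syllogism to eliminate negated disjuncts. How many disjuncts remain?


Original disjuncts (5): P1, P2, P3, P4, P5
Negated (eliminate): ~P1, ~P2, ~P3, ~P4
Remaining disjuncts: P5
Count = 5 - 4 = 1

1


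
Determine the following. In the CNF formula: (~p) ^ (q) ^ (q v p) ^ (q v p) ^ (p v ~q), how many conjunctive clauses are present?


A CNF formula is a conjunction of clauses.
Clauses are separated by ^.
Counting the conjuncts: 5 clauses.

5


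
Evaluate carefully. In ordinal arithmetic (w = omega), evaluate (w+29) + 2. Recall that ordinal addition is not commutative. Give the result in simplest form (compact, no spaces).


Compute (w+29) + 2.
Ordinal + is associative but NOT commutative; for finite n>0, n + w = w but w + n stays w+n.
By associativity: (w+29) + 2 = w + (29+2) = w+31.
Result = w+31

w+31


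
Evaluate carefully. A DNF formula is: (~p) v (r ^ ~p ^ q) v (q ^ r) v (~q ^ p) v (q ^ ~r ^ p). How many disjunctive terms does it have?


A DNF formula is a disjunction of terms (conjunctions).
Terms are separated by v.
Counting the disjuncts: 5 terms.

5


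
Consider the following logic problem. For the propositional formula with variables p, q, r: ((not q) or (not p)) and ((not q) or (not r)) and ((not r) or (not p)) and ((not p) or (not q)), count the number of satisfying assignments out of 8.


Evaluate all 8 assignments for p, q, r:
p=0, q=0, r=0: 1
p=0, q=0, r=1: 1
p=0, q=1, r=0: 1
p=0, q=1, r=1: 0
p=1, q=0, r=0: 1
p=1, q=0, r=1: 0
p=1, q=1, r=0: 0
p=1, q=1, r=1: 0
Satisfying count = 4

4


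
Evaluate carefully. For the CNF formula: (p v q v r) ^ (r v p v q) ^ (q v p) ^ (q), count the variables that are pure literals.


Check each variable for pure literal status:
p: pure positive
q: pure positive
r: pure positive
Pure literal count = 3

3


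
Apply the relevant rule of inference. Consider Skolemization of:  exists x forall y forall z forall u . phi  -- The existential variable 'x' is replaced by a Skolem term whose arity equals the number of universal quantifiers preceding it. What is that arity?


Quantifier prefix: exists x forall y forall z forall u
'x' is existentially quantified at position 1.
No universal quantifiers precede it.
Skolem function arity = 0 (a Skolem constant)

0


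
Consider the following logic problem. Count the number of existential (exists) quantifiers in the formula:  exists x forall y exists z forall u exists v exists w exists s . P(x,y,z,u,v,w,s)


Quantifier prefix: exists x forall y exists z forall u exists v exists w exists s
Mark each quantifier type:
  E U E U E E E
Universal count = 2, Existential count = 5
Asked for existential (exists) quantifiers: 5

5


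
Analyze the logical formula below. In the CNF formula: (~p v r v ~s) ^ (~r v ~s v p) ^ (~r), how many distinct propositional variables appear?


Identify each variable that appears in the formula.
Variables found: p, r, s
Count = 3

3


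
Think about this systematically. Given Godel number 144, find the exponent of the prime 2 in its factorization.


Factorize 144 by dividing by 2 repeatedly.
Division steps: 2 divides 144 exactly 4 time(s).
Exponent of 2 = 4

4


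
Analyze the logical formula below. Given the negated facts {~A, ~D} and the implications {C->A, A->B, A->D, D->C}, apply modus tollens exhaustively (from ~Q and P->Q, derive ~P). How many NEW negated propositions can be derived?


Initial negated facts: {~A, ~D}
Apply modus tollens to closure:
  ~A and C->A  =>  ~C
Final negated: {~A, ~C, ~D}
New negations: {~C}
Count = 1

1


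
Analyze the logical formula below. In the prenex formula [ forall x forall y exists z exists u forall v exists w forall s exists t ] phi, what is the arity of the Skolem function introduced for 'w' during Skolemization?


Quantifier prefix: forall x forall y exists z exists u forall v exists w forall s exists t
'w' is existentially quantified at position 6.
Universal variables preceding it: x, y, v
Skolem function arity = 3

3


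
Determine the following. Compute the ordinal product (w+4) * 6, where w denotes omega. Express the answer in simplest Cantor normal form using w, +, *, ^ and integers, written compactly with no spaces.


Compute (w+4) * 6.
Ordinal * is associative and left-distributive over +, but NOT commutative; for finite n>1, n*w = w but w*n stays w*n.
(w+4) * 6 = (w+4) repeated 6 times. Each intermediate +4 is absorbed by the following w; only the last survives: w*6+4.
Result = w*6+4

w*6+4


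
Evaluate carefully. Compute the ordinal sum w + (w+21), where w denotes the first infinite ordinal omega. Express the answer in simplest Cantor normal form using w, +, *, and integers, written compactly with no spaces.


Compute w + (w+21).
Ordinal + is associative but NOT commutative; for finite n>0, n + w = w but w + n stays w+n.
w + (w+21) = (w+w) + 21 = w*2+21.
Result = w*2+21

w*2+21


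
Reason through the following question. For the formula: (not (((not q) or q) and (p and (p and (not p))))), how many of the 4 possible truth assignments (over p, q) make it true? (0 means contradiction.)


Check all 4 assignments:
p=0, q=0: 1
p=0, q=1: 1
p=1, q=0: 1
p=1, q=1: 1
Count of True = 4

4


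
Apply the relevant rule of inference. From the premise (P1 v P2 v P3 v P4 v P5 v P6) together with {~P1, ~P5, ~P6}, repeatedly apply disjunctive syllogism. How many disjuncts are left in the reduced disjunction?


Original disjuncts (6): P1, P2, P3, P4, P5, P6
Negated (eliminate): ~P1, ~P5, ~P6
Remaining disjuncts: P2, P3, P4
Count = 6 - 3 = 3

3


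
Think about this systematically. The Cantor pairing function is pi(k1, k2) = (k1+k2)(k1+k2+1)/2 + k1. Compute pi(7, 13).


k1 + k2 = 20
(k1+k2)(k1+k2+1)/2 = 20 * 21 / 2 = 210
pi = 210 + 7 = 217

217


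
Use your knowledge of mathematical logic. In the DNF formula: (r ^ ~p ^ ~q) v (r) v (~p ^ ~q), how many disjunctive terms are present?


A DNF formula is a disjunction of terms (conjunctions).
Terms are separated by v.
Counting the disjuncts: 3 terms.

3


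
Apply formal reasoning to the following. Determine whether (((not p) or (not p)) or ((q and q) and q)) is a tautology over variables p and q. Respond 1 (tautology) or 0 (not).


Check all 4 assignments:
p=0, q=0: 1
p=0, q=1: 1
p=1, q=0: 0
p=1, q=1: 1
Satisfying count = 3/4.
Tautology iff count = 4: no.

0


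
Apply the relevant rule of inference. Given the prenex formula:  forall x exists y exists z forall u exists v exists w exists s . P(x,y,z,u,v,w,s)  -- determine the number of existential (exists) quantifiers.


Quantifier prefix: forall x exists y exists z forall u exists v exists w exists s
Mark each quantifier type:
  U E E U E E E
Universal count = 2, Existential count = 5
Asked for existential (exists) quantifiers: 5

5


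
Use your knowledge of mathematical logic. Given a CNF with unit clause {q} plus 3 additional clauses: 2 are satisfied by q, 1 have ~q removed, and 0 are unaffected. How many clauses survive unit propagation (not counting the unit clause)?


Satisfied (removed): 2
Shortened (remain): 1
Unchanged (remain): 0
Remaining = 1 + 0 = 1

1


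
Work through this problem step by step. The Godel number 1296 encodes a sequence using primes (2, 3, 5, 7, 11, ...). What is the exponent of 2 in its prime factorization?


Factorize 1296 by dividing by 2 repeatedly.
Division steps: 2 divides 1296 exactly 4 time(s).
Exponent of 2 = 4

4


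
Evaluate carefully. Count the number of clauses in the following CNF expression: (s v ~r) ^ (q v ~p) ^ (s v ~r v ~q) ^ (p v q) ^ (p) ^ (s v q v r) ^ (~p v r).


A CNF formula is a conjunction of clauses.
Clauses are separated by ^.
Counting the conjuncts: 7 clauses.

7


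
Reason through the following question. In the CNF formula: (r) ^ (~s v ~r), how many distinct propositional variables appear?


Identify each variable that appears in the formula.
Variables found: r, s
Count = 2

2


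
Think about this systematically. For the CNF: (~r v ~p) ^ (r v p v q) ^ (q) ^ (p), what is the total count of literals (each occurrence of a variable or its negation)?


Counting literals in each clause:
Clause 1: 2 literal(s)
Clause 2: 3 literal(s)
Clause 3: 1 literal(s)
Clause 4: 1 literal(s)
Total = 7

7


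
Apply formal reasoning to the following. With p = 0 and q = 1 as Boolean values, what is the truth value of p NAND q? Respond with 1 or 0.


p = 0, q = 1
Operation: p NAND q
Evaluate: 0 NAND 1 = 1

1


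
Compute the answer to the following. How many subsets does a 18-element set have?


The power set of a set with n elements has 2^n elements.
|P(S)| = 2^18 = 262144

262144


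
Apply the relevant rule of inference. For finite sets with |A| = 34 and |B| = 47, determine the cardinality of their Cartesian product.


The Cartesian product A x B contains all ordered pairs (a, b).
|A x B| = |A| * |B| = 34 * 47 = 1598

1598


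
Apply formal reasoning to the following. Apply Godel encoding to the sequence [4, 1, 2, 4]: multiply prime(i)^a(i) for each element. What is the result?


Encode each element as an exponent of the corresponding prime:
  2^4 = 16
  3^1 = 3
  5^2 = 25
  7^4 = 2401
Product = 16 * 3 * 25 * 2401 = 2881200

2881200


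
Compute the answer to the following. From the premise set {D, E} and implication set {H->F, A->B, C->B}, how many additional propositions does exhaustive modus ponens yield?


Initial facts: {D, E}
Apply modus ponens to closure:
  (no implication fires)
Final known: {D, E}
New propositions: {(none)}
Count = 0

0


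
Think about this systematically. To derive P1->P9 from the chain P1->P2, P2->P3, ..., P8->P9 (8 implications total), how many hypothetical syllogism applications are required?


With 8 implications in a chain connecting 9 propositions:
P1->P2, P2->P3, ..., P8->P9
Steps needed = (number of implications) - 1 = 8 - 1 = 7

7


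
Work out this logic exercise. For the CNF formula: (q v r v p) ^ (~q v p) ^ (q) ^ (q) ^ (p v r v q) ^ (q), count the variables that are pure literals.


Check each variable for pure literal status:
p: pure positive
q: mixed (not pure)
r: pure positive
Pure literal count = 2

2


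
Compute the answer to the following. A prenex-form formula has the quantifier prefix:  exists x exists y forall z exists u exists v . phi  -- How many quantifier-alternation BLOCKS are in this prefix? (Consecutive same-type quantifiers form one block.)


Quantifier-type sequence: E E A E E  (A=forall, E=exists)
Group into maximal same-type runs:
  Ex2 | Ax1 | Ex2
Number of blocks = 3

3


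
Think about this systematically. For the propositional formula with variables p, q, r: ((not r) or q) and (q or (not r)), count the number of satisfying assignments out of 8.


Evaluate all 8 assignments for p, q, r:
p=0, q=0, r=0: 1
p=0, q=0, r=1: 0
p=0, q=1, r=0: 1
p=0, q=1, r=1: 1
p=1, q=0, r=0: 1
p=1, q=0, r=1: 0
p=1, q=1, r=0: 1
p=1, q=1, r=1: 1
Satisfying count = 6

6


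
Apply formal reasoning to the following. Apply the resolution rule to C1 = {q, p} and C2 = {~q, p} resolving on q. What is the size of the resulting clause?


Remove q from C1 and ~q from C2.
C1 remainder: {p}
C2 remainder: {p}
Union (resolvent): {p}
Resolvent has 1 literal(s).

1


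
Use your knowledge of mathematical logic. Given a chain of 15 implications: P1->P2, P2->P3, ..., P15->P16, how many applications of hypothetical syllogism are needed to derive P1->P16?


With 15 implications in a chain connecting 16 propositions:
P1->P2, P2->P3, ..., P15->P16
Steps needed = (number of implications) - 1 = 15 - 1 = 14

14


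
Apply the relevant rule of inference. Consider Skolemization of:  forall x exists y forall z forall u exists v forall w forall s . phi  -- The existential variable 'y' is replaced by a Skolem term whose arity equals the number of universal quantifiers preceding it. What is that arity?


Quantifier prefix: forall x exists y forall z forall u exists v forall w forall s
'y' is existentially quantified at position 2.
Universal variables preceding it: x
Skolem function arity = 1

1


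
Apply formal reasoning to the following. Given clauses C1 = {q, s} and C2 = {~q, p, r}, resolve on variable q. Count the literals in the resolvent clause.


Remove q from C1 and ~q from C2.
C1 remainder: {s}
C2 remainder: {p, r}
Union (resolvent): {p, r, s}
Resolvent has 3 literal(s).

3


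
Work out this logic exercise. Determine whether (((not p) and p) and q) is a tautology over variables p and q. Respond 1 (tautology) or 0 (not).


Check all 4 assignments:
p=0, q=0: 0
p=0, q=1: 0
p=1, q=0: 0
p=1, q=1: 0
Satisfying count = 0/4.
Tautology iff count = 4: no.

0


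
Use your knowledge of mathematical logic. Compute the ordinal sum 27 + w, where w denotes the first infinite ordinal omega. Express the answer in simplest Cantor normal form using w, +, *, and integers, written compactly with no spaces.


Compute 27 + w.
Ordinal + is associative but NOT commutative; for finite n>0, n + w = w but w + n stays w+n.
Any finite left addend is absorbed by w on the right: 27 + w = w.
Result = w

w


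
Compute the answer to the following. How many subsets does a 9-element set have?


The power set of a set with n elements has 2^n elements.
|P(S)| = 2^9 = 512

512


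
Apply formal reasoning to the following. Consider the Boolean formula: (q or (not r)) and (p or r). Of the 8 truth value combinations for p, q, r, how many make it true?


Evaluate all 8 assignments for p, q, r:
p=0, q=0, r=0: 0
p=0, q=0, r=1: 0
p=0, q=1, r=0: 0
p=0, q=1, r=1: 1
p=1, q=0, r=0: 1
p=1, q=0, r=1: 0
p=1, q=1, r=0: 1
p=1, q=1, r=1: 1
Satisfying count = 4

4


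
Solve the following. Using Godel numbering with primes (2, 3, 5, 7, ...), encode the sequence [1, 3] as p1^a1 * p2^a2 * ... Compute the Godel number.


Encode each element as an exponent of the corresponding prime:
  2^1 = 2
  3^3 = 27
Product = 2 * 27 = 54

54


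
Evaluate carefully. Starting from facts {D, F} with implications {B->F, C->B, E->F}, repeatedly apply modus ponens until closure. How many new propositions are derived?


Initial facts: {D, F}
Apply modus ponens to closure:
  (no implication fires)
Final known: {D, F}
New propositions: {(none)}
Count = 0

0


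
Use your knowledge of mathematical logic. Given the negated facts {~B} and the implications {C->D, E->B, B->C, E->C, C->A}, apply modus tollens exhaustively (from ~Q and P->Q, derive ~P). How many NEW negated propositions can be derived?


Initial negated facts: {~B}
Apply modus tollens to closure:
  ~B and E->B  =>  ~E
Final negated: {~B, ~E}
New negations: {~E}
Count = 1

1


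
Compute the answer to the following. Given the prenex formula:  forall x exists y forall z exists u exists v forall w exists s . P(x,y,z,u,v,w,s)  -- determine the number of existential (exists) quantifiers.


Quantifier prefix: forall x exists y forall z exists u exists v forall w exists s
Mark each quantifier type:
  U E U E E U E
Universal count = 3, Existential count = 4
Asked for existential (exists) quantifiers: 4

4


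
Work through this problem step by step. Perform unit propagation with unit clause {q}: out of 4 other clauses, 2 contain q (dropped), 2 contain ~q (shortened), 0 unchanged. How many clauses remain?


Satisfied (removed): 2
Shortened (remain): 2
Unchanged (remain): 0
Remaining = 2 + 0 = 2

2


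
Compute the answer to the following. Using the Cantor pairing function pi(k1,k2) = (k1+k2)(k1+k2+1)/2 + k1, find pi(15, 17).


k1 + k2 = 32
(k1+k2)(k1+k2+1)/2 = 32 * 33 / 2 = 528
pi = 528 + 15 = 543

543


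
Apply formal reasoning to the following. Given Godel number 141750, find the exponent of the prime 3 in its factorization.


Factorize 141750 by dividing by 3 repeatedly.
Division steps: 3 divides 141750 exactly 4 time(s).
Exponent of 3 = 4

4


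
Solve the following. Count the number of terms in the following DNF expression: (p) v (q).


A DNF formula is a disjunction of terms (conjunctions).
Terms are separated by v.
Counting the disjuncts: 2 terms.

2


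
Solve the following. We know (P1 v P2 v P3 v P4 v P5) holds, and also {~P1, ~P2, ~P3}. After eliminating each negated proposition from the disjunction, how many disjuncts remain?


Original disjuncts (5): P1, P2, P3, P4, P5
Negated (eliminate): ~P1, ~P2, ~P3
Remaining disjuncts: P4, P5
Count = 5 - 3 = 2

2


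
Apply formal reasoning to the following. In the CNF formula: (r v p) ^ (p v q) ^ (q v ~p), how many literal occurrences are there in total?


Counting literals in each clause:
Clause 1: 2 literal(s)
Clause 2: 2 literal(s)
Clause 3: 2 literal(s)
Total = 6

6


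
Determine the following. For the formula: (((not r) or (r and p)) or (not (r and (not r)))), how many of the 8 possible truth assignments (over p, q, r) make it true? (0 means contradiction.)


Check all 8 assignments:
p=0, q=0, r=0: 1
p=0, q=0, r=1: 1
p=0, q=1, r=0: 1
p=0, q=1, r=1: 1
p=1, q=0, r=0: 1
p=1, q=0, r=1: 1
p=1, q=1, r=0: 1
p=1, q=1, r=1: 1
Count of True = 8

8


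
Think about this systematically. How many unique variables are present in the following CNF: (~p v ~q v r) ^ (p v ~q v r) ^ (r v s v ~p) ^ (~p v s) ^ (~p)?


Identify each variable that appears in the formula.
Variables found: p, q, r, s
Count = 4

4


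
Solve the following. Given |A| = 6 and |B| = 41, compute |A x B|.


The Cartesian product A x B contains all ordered pairs (a, b).
|A x B| = |A| * |B| = 6 * 41 = 246

246


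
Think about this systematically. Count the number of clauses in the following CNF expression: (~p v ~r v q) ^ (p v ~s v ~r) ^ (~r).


A CNF formula is a conjunction of clauses.
Clauses are separated by ^.
Counting the conjuncts: 3 clauses.

3


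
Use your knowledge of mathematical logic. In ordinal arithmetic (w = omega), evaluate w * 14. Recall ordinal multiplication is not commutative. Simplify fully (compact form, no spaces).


Compute w * 14.
Ordinal * is associative and left-distributive over +, but NOT commutative; for finite n>1, n*w = w but w*n stays w*n.
w * 14 means 14 copies of w concatenated: w*14.
Result = w*14

w*14


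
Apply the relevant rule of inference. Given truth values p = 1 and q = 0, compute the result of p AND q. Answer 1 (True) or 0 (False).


p = 1, q = 0
Operation: p AND q
Evaluate: 1 AND 0 = 0

0


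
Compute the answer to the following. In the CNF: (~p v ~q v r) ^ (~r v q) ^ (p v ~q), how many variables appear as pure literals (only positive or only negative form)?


Check each variable for pure literal status:
p: mixed (not pure)
q: mixed (not pure)
r: mixed (not pure)
Pure literal count = 0

0


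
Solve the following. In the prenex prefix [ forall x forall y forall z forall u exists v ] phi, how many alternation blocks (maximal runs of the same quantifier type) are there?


Quantifier-type sequence: A A A A E  (A=forall, E=exists)
Group into maximal same-type runs:
  Ax4 | Ex1
Number of blocks = 2

2


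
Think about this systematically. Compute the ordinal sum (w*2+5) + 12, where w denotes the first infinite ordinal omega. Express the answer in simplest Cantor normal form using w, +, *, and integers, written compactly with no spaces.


Compute (w*2+5) + 12.
Ordinal + is associative but NOT commutative; for finite n>0, n + w = w but w + n stays w+n.
By associativity: (w*2+5) + 12 = w*2 + (5+12) = w*2+17.
Result = w*2+17

w*2+17


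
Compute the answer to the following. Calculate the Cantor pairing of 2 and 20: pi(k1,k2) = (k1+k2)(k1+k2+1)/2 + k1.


k1 + k2 = 22
(k1+k2)(k1+k2+1)/2 = 22 * 23 / 2 = 253
pi = 253 + 2 = 255

255


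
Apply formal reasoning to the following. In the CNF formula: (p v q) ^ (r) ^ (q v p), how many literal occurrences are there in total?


Counting literals in each clause:
Clause 1: 2 literal(s)
Clause 2: 1 literal(s)
Clause 3: 2 literal(s)
Total = 5

5


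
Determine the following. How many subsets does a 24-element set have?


The power set of a set with n elements has 2^n elements.
|P(S)| = 2^24 = 16777216

16777216


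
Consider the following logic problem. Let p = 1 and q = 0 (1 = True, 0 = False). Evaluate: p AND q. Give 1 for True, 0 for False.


p = 1, q = 0
Operation: p AND q
Evaluate: 1 AND 0 = 0

0


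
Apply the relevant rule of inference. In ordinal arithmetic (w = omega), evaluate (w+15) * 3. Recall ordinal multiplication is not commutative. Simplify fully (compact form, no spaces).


Compute (w+15) * 3.
Ordinal * is associative and left-distributive over +, but NOT commutative; for finite n>1, n*w = w but w*n stays w*n.
(w+15) * 3 = (w+15) repeated 3 times. Each intermediate +15 is absorbed by the following w; only the last survives: w*3+15.
Result = w*3+15

w*3+15


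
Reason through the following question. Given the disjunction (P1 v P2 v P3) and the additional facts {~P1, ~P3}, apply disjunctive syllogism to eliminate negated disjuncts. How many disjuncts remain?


Original disjuncts (3): P1, P2, P3
Negated (eliminate): ~P1, ~P3
Remaining disjuncts: P2
Count = 3 - 2 = 1

1


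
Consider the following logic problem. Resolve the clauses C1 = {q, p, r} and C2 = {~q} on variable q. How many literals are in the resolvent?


Remove q from C1 and ~q from C2.
C1 remainder: {p, r}
C2 remainder: {}
Union (resolvent): {p, r}
Resolvent has 2 literal(s).

2


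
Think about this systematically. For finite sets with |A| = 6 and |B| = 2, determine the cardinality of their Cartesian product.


The Cartesian product A x B contains all ordered pairs (a, b).
|A x B| = |A| * |B| = 6 * 2 = 12

12


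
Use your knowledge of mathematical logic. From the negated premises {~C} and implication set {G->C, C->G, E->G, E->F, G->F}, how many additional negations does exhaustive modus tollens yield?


Initial negated facts: {~C}
Apply modus tollens to closure:
  ~C and G->C  =>  ~G
  ~G and E->G  =>  ~E
Final negated: {~C, ~E, ~G}
New negations: {~E, ~G}
Count = 2

2


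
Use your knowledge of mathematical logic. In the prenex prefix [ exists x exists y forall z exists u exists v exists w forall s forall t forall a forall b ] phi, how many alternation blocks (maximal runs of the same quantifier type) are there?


Quantifier-type sequence: E E A E E E A A A A  (A=forall, E=exists)
Group into maximal same-type runs:
  Ex2 | Ax1 | Ex3 | Ax4
Number of blocks = 4

4


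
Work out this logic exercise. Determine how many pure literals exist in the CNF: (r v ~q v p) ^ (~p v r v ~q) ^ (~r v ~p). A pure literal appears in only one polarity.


Check each variable for pure literal status:
p: mixed (not pure)
q: pure negative
r: mixed (not pure)
Pure literal count = 1

1


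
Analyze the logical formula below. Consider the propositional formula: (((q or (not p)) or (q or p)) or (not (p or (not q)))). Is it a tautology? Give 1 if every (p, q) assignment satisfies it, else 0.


Check all 4 assignments:
p=0, q=0: 1
p=0, q=1: 1
p=1, q=0: 1
p=1, q=1: 1
Satisfying count = 4/4.
Tautology iff count = 4: yes.

1


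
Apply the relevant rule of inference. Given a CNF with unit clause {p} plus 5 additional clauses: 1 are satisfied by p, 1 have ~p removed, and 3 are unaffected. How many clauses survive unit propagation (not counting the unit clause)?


Satisfied (removed): 1
Shortened (remain): 1
Unchanged (remain): 3
Remaining = 1 + 3 = 4

4


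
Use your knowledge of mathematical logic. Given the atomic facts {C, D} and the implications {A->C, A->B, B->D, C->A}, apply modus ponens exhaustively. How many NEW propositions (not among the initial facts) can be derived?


Initial facts: {C, D}
Apply modus ponens to closure:
  C and C->A  =>  A
  A and A->B  =>  B
Final known: {A, B, C, D}
New propositions: {A, B}
Count = 2

2


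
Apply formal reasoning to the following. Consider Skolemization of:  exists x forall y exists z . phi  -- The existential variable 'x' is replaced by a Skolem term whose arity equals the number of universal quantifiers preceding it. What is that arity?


Quantifier prefix: exists x forall y exists z
'x' is existentially quantified at position 1.
No universal quantifiers precede it.
Skolem function arity = 0 (a Skolem constant)

0


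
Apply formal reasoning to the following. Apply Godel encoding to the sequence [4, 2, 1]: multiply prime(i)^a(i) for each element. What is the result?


Encode each element as an exponent of the corresponding prime:
  2^4 = 16
  3^2 = 9
  5^1 = 5
Product = 16 * 9 * 5 = 720

720


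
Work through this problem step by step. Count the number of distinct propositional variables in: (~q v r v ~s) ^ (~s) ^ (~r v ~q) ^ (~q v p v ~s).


Identify each variable that appears in the formula.
Variables found: p, q, r, s
Count = 4

4


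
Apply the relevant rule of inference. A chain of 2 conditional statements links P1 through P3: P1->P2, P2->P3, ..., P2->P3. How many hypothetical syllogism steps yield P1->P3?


With 2 implications in a chain connecting 3 propositions:
P1->P2, P2->P3, ..., P2->P3
Steps needed = (number of implications) - 1 = 2 - 1 = 1

1


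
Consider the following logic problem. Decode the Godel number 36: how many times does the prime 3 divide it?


Factorize 36 by dividing by 3 repeatedly.
Division steps: 3 divides 36 exactly 2 time(s).
Exponent of 3 = 2

2


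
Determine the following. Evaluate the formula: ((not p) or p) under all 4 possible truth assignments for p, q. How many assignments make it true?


Check all 4 assignments:
p=0, q=0: 1
p=0, q=1: 1
p=1, q=0: 1
p=1, q=1: 1
Count of True = 4

4


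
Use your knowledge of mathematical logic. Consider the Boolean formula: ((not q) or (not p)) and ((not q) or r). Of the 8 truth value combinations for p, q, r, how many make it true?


Evaluate all 8 assignments for p, q, r:
p=0, q=0, r=0: 1
p=0, q=0, r=1: 1
p=0, q=1, r=0: 0
p=0, q=1, r=1: 1
p=1, q=0, r=0: 1
p=1, q=0, r=1: 1
p=1, q=1, r=0: 0
p=1, q=1, r=1: 0
Satisfying count = 5

5


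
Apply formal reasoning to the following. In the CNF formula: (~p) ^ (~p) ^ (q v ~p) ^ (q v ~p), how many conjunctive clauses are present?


A CNF formula is a conjunction of clauses.
Clauses are separated by ^.
Counting the conjuncts: 4 clauses.

4


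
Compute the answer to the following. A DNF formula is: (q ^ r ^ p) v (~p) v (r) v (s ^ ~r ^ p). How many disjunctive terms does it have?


A DNF formula is a disjunction of terms (conjunctions).
Terms are separated by v.
Counting the disjuncts: 4 terms.

4


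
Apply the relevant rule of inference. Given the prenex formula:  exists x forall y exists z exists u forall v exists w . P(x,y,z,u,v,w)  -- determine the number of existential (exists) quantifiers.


Quantifier prefix: exists x forall y exists z exists u forall v exists w
Mark each quantifier type:
  E U E E U E
Universal count = 2, Existential count = 4
Asked for existential (exists) quantifiers: 4

4


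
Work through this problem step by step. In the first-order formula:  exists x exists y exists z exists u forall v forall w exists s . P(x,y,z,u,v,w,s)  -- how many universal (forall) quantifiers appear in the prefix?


Quantifier prefix: exists x exists y exists z exists u forall v forall w exists s
Mark each quantifier type:
  E E E E U U E
Universal count = 2, Existential count = 5
Asked for universal (forall) quantifiers: 2

2


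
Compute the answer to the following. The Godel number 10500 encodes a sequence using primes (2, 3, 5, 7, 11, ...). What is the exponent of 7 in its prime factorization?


Factorize 10500 by dividing by 7 repeatedly.
Division steps: 7 divides 10500 exactly 1 time(s).
Exponent of 7 = 1

1


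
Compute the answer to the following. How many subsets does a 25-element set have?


The power set of a set with n elements has 2^n elements.
|P(S)| = 2^25 = 33554432

33554432


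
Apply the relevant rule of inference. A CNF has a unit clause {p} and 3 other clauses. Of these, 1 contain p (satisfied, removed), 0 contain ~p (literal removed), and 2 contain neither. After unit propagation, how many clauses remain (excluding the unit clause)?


Satisfied (removed): 1
Shortened (remain): 0
Unchanged (remain): 2
Remaining = 0 + 2 = 2

2


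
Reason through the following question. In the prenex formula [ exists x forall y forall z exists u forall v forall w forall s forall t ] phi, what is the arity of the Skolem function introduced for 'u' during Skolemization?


Quantifier prefix: exists x forall y forall z exists u forall v forall w forall s forall t
'u' is existentially quantified at position 4.
Universal variables preceding it: y, z
Skolem function arity = 2

2


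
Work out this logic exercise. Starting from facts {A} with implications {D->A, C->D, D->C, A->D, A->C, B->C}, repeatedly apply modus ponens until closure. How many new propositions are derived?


Initial facts: {A}
Apply modus ponens to closure:
  A and A->D  =>  D
  A and A->C  =>  C
Final known: {A, C, D}
New propositions: {C, D}
Count = 2

2


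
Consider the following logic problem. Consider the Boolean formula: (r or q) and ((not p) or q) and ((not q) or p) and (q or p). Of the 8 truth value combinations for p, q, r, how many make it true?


Evaluate all 8 assignments for p, q, r:
p=0, q=0, r=0: 0
p=0, q=0, r=1: 0
p=0, q=1, r=0: 0
p=0, q=1, r=1: 0
p=1, q=0, r=0: 0
p=1, q=0, r=1: 0
p=1, q=1, r=0: 1
p=1, q=1, r=1: 1
Satisfying count = 2

2


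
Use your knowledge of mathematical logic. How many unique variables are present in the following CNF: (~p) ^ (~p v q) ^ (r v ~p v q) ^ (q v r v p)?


Identify each variable that appears in the formula.
Variables found: p, q, r
Count = 3

3


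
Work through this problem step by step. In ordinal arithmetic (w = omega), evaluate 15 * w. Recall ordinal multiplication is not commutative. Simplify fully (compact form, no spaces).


Compute 15 * w.
Ordinal * is associative and left-distributive over +, but NOT commutative; for finite n>1, n*w = w but w*n stays w*n.
For finite n>0, n * w = sup{n*k : k<w} = w. So 15 * w = w.
Result = w

w


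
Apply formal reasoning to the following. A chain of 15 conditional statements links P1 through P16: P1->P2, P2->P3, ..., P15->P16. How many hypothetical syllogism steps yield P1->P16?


With 15 implications in a chain connecting 16 propositions:
P1->P2, P2->P3, ..., P15->P16
Steps needed = (number of implications) - 1 = 15 - 1 = 14

14


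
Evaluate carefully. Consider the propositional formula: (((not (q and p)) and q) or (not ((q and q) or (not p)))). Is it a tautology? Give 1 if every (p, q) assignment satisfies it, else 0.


Check all 4 assignments:
p=0, q=0: 0
p=0, q=1: 1
p=1, q=0: 1
p=1, q=1: 0
Satisfying count = 2/4.
Tautology iff count = 4: no.

0


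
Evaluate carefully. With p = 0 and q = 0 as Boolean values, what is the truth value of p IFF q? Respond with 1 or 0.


p = 0, q = 0
Operation: p IFF q
Evaluate: 0 IFF 0 = 1

1


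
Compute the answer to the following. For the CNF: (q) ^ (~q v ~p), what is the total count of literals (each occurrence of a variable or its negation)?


Counting literals in each clause:
Clause 1: 1 literal(s)
Clause 2: 2 literal(s)
Total = 3

3


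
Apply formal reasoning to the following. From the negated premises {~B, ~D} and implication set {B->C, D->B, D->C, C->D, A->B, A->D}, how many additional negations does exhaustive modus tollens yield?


Initial negated facts: {~B, ~D}
Apply modus tollens to closure:
  ~D and C->D  =>  ~C
  ~B and A->B  =>  ~A
Final negated: {~A, ~B, ~C, ~D}
New negations: {~A, ~C}
Count = 2

2
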